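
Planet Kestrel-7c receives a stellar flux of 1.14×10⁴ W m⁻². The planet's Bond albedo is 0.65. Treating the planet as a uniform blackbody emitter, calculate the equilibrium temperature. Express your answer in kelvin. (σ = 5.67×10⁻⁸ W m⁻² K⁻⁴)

Energy balance: absorbed = emitted ⇒ πR²·S(1−A) = 4πR²·σT_eq⁴, so T_eq⁴ = S(1−A)/(4σ).
T_eq = [1.14×10⁴ × 0.35 / (4 × 5.67×10⁻⁸)]^(1/4) = (1.76×10¹⁰)^(1/4) = 364 K.

T_eq ≈ 364 K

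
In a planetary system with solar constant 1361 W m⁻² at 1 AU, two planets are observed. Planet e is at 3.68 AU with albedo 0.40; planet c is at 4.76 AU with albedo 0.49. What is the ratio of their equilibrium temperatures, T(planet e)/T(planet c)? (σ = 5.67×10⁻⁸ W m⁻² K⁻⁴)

T_eq = [S₀(1−A)/(4σd²)]^(1/4), so T ∝ (1−A)^(1/4) / √d.
T₁ = [1361×0.60/(4×5.67×10⁻⁸×3.68²)]^(1/4) = 127.69 K.
T₂ = [1361×0.51/(4×5.67×10⁻⁸×4.76²)]^(1/4) = 107.81 K.

T₁/T₂ ≈ 1.184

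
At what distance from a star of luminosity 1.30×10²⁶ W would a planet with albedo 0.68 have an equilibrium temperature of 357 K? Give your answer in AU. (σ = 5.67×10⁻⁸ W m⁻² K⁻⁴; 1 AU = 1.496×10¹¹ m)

d ≈ 0.200 AU

From T_eq⁴ = L(1−A)/(16πσd²): d = √[L(1−A)/(16πσT_eq⁴)].
d = √[1.30×10²⁶ × 0.32 / (16π × 5.67×10⁻⁸ × (357)⁴)] = 3.00×10¹⁰ m = 0.200 AU.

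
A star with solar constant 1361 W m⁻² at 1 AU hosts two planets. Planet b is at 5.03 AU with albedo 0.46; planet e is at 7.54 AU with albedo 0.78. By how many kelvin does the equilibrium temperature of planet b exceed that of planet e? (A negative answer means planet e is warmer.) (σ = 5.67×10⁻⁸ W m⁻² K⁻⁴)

ΔT ≈ 37.0 K

T_eq = [S₀(1−A)/(4σd²)]^(1/4), so T ∝ (1−A)^(1/4) / √d.
T₁ = [1361×0.54/(4×5.67×10⁻⁸×5.03²)]^(1/4) = 106.38 K.
T₂ = [1361×0.22/(4×5.67×10⁻⁸×7.54²)]^(1/4) = 69.42 K.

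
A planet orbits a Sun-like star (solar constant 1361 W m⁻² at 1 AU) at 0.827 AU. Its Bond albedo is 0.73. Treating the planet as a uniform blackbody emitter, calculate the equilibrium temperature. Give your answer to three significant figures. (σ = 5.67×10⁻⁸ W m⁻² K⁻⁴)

T_eq ≈ 221 K

Flux at 0.827 AU: S = 1361/0.827² = 1990 W m⁻².
Energy balance: absorbed = emitted ⇒ πR²·S(1−A) = 4πR²·σT_eq⁴, so T_eq⁴ = S(1−A)/(4σ).
T_eq = [1990 × 0.27 / (4 × 5.67×10⁻⁸)]^(1/4) = (2.37×10⁹)^(1/4) = 221 K.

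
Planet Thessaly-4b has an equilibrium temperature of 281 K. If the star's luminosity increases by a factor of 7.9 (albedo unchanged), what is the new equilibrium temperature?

T_eq ∝ L^(1/4) · d^(−1/2).
T′ = 281 × 7.9^(1/4) = 471 K.

T_eq ≈ 471 K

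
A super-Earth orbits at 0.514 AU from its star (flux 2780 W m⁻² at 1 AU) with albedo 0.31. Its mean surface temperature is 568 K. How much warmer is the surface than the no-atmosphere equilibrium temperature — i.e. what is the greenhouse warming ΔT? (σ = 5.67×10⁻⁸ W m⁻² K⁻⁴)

S = 2780/0.514² = 1.052×10⁴ W m⁻².
T_eq = [S(1−A)/(4σ)]^(1/4) = [1.052×10⁴×0.69/(4×5.67×10⁻⁸)]^(1/4) = 423.0 K.
ΔT = T_surf − T_eq = 568 − 423.0.

ΔT ≈ 145.0 K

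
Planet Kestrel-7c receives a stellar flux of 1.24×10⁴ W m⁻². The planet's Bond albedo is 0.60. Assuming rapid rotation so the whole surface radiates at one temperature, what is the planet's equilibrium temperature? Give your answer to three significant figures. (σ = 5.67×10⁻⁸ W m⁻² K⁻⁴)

T_eq ≈ 385 K

Energy balance: absorbed = emitted ⇒ πR²·S(1−A) = 4πR²·σT_eq⁴, so T_eq⁴ = S(1−A)/(4σ).
T_eq = [1.24×10⁴ × 0.40 / (4 × 5.67×10⁻⁸)]^(1/4) = (2.19×10¹⁰)^(1/4) = 385 K.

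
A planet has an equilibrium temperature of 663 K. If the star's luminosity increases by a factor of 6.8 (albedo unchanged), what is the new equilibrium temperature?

T_eq ≈ 1070 K

T_eq ∝ L^(1/4) · d^(−1/2).
T′ = 663 × 6.8^(1/4) = 1070 K.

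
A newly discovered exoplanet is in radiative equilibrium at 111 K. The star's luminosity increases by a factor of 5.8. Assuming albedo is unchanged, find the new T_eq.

T_eq ≈ 172 K

T_eq ∝ L^(1/4) · d^(−1/2).
T′ = 111 × 5.8^(1/4) = 172 K.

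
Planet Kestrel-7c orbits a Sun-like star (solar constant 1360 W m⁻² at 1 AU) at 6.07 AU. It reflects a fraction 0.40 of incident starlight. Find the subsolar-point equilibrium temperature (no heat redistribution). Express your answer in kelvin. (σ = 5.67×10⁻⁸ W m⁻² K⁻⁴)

Flux at 6.07 AU: S = 1360/6.07² = 36.9 W m⁻².
At the subsolar point the surface absorbs S(1−A) and emits σT⁴ per unit area — no factor of 4, since only the local patch is in balance.
T = [36.9 × 0.60 / 5.67×10⁻⁸]^(1/4) = (3.91×10⁸)^(1/4) = 141 K.

T_ss ≈ 141 K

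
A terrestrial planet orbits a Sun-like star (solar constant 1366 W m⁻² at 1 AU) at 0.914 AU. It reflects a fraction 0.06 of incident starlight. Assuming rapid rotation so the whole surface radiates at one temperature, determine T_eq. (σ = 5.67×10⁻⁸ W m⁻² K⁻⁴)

T_eq ≈ 287 K

Flux at 0.914 AU: S = 1366/0.914² = 1640 W m⁻².
Energy balance: absorbed = emitted ⇒ πR²·S(1−A) = 4πR²·σT_eq⁴, so T_eq⁴ = S(1−A)/(4σ).
T_eq = [1640 × 0.94 / (4 × 5.67×10⁻⁸)]^(1/4) = (6.78×10⁹)^(1/4) = 287 K.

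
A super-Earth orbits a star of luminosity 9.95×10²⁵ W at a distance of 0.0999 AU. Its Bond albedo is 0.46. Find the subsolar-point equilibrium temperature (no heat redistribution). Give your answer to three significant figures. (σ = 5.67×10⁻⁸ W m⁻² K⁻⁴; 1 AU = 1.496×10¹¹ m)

d = 0.0999 AU = 1.49×10¹⁰ m.
Flux: S = L/(4πd²) = 9.95×10²⁵/(4π×(1.49×10¹⁰)²) = 3.55×10⁴ W m⁻².
At the subsolar point the surface absorbs S(1−A) and emits σT⁴ per unit area — no factor of 4, since only the local patch is in balance.
T = [3.55×10⁴ × 0.54 / 5.67×10⁻⁸]^(1/4) = (3.38×10¹¹)^(1/4) = 762 K.

T_ss ≈ 762 K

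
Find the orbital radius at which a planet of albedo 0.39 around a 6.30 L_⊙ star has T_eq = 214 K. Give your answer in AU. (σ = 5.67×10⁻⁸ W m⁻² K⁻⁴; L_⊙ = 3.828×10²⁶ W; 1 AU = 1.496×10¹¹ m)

L = 6.30 × 3.828×10²⁶ = 2.41×10²⁷ W.
From T_eq⁴ = L(1−A)/(16πσd²): d = √[L(1−A)/(16πσT_eq⁴)].
d = √[2.41×10²⁷ × 0.61 / (16π × 5.67×10⁻⁸ × (214)⁴)] = 4.96×10¹¹ m = 3.32 AU.

d ≈ 3.32 AU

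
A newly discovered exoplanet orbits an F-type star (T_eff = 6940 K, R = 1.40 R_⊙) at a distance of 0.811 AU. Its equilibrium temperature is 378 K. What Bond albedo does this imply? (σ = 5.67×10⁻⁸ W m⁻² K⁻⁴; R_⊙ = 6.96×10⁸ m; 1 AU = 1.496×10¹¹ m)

A ≈ 0.45

R_⋆ = 1.40 × 6.96×10⁸ = 9.74×10⁸ m.
d = 0.811 AU = 1.21×10¹¹ m.
L = 4πR_⋆²σT_⋆⁴ = 4π(9.74×10⁸)² × 5.67×10⁻⁸ × (6940)⁴ = 1.57×10²⁷ W.
S = L/(4πd²) = 8480 W m⁻².
From T_eq⁴ = S(1−A)/(4σ): 1−A = 4σT_eq⁴/S.
1−A = 4 × 5.67×10⁻⁸ × (378)⁴ / 8480 = 0.546.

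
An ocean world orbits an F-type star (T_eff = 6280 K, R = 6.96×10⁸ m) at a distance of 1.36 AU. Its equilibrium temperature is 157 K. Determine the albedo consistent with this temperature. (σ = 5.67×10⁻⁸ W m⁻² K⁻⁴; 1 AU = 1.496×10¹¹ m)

d = 1.36 AU = 2.03×10¹¹ m.
L = 4πR_⋆²σT_⋆⁴ = 4π(6.96×10⁸)² × 5.67×10⁻⁸ × (6280)⁴ = 5.37×10²⁶ W.
S = L/(4πd²) = 1030 W m⁻².
From T_eq⁴ = S(1−A)/(4σ): 1−A = 4σT_eq⁴/S.
1−A = 4 × 5.67×10⁻⁸ × (157)⁴ / 1030 = 0.134.

A ≈ 0.87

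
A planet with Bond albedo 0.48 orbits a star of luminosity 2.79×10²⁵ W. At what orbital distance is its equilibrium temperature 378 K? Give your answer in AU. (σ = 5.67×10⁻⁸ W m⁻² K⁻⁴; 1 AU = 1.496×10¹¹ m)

From T_eq⁴ = L(1−A)/(16πσd²): d = √[L(1−A)/(16πσT_eq⁴)].
d = √[2.79×10²⁵ × 0.52 / (16π × 5.67×10⁻⁸ × (378)⁴)] = 1.58×10¹⁰ m = 0.106 AU.

d ≈ 0.106 AU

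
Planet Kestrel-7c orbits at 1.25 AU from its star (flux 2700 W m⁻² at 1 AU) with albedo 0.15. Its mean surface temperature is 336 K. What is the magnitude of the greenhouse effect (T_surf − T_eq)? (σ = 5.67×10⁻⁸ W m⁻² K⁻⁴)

S = 2700/1.25² = 1728 W m⁻².
T_eq = [S(1−A)/(4σ)]^(1/4) = [1728×0.85/(4×5.67×10⁻⁸)]^(1/4) = 283.7 K.
ΔT = T_surf − T_eq = 336 − 283.7.

ΔT ≈ 52.3 K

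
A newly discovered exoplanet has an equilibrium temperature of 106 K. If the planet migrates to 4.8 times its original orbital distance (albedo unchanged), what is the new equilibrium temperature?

T_eq ∝ L^(1/4) · d^(−1/2).
T′ = 106 / 4.8^(1/2) = 48.4 K.

T_eq ≈ 48.4 K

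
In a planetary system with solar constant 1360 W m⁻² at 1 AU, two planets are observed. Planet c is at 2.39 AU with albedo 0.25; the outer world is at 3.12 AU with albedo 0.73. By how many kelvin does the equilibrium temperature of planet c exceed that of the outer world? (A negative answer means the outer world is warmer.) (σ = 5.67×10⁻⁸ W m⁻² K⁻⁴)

ΔT ≈ 53.9 K

T_eq = [S₀(1−A)/(4σd²)]^(1/4), so T ∝ (1−A)^(1/4) / √d.
T₁ = [1360×0.75/(4×5.67×10⁻⁸×2.39²)]^(1/4) = 167.51 K.
T₂ = [1360×0.27/(4×5.67×10⁻⁸×3.12²)]^(1/4) = 113.56 K.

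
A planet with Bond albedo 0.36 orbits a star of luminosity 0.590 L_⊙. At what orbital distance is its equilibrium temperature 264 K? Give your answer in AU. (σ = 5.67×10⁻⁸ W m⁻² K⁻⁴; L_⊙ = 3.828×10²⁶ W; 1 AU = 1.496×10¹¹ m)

L = 0.590 × 3.828×10²⁶ = 2.26×10²⁶ W.
From T_eq⁴ = L(1−A)/(16πσd²): d = √[L(1−A)/(16πσT_eq⁴)].
d = √[2.26×10²⁶ × 0.64 / (16π × 5.67×10⁻⁸ × (264)⁴)] = 1.02×10¹¹ m = 0.683 AU.

d ≈ 0.683 AU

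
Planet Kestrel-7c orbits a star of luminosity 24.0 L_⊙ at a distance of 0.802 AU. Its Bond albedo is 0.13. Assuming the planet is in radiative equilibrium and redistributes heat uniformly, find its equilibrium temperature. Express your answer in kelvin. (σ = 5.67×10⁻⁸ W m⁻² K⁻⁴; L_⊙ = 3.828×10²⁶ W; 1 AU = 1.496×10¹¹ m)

T_eq ≈ 664 K

d = 0.802 AU = 1.20×10¹¹ m.
L = 24.0 × 3.828×10²⁶ = 9.19×10²⁷ W.
Flux: S = L/(4πd²) = 9.19×10²⁷/(4π×(1.20×10¹¹)²) = 5.08×10⁴ W m⁻².
Energy balance: absorbed = emitted ⇒ πR²·S(1−A) = 4πR²·σT_eq⁴, so T_eq⁴ = S(1−A)/(4σ).
T_eq = [5.08×10⁴ × 0.87 / (4 × 5.67×10⁻⁸)]^(1/4) = (1.95×10¹¹)^(1/4) = 664 K.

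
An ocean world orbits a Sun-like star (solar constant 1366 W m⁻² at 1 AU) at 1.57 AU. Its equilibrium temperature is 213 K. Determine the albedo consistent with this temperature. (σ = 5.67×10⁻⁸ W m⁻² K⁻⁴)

Flux at 1.57 AU: S = 1366/1.57² = 554 W m⁻².
From T_eq⁴ = S(1−A)/(4σ): 1−A = 4σT_eq⁴/S.
1−A = 4 × 5.67×10⁻⁸ × (213)⁴ / 554 = 0.842.

A ≈ 0.16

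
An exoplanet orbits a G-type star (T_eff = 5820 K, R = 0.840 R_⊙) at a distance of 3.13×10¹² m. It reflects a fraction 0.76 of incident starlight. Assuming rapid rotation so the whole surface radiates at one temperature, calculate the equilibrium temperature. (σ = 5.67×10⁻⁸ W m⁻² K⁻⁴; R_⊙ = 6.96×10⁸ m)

T_eq ≈ 39.4 K

R_⋆ = 0.840 × 6.96×10⁸ = 5.85×10⁸ m.
L = 4πR_⋆²σT_⋆⁴ = 4π(5.85×10⁸)² × 5.67×10⁻⁸ × (5820)⁴ = 2.79×10²⁶ W.
S = L/(4πd²) = 2.27 W m⁻².
Energy balance: absorbed = emitted ⇒ πR²·S(1−A) = 4πR²·σT_eq⁴, so T_eq⁴ = S(1−A)/(4σ).
T_eq = [2.27 × 0.24 / (4 × 5.67×10⁻⁸)]^(1/4) = (2.40×10⁶)^(1/4) = 39.4 K.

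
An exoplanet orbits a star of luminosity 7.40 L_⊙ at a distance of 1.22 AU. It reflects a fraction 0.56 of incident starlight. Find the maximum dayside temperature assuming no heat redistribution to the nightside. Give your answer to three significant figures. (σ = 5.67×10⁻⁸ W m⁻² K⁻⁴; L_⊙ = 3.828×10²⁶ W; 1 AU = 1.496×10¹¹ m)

T_ss ≈ 479 K

d = 1.22 AU = 1.83×10¹¹ m.
L = 7.40 × 3.828×10²⁶ = 2.83×10²⁷ W.
Flux: S = L/(4πd²) = 2.83×10²⁷/(4π×(1.83×10¹¹)²) = 6770 W m⁻².
With no redistribution each surface element balances locally: S(1−A) = σT⁴.
T = [6770 × 0.44 / 5.67×10⁻⁸]^(1/4) = (5.25×10¹⁰)^(1/4) = 479 K.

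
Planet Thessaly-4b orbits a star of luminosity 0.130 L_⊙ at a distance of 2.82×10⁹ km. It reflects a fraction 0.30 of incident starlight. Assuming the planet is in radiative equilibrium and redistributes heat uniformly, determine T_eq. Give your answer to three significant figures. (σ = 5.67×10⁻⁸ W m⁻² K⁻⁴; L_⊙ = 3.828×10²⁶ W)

T_eq ≈ 35.2 K

d = 2.82×10⁹ km = 2.82×10¹² m.
L = 0.130 × 3.828×10²⁶ = 4.98×10²⁵ W.
Flux: S = L/(4πd²) = 4.98×10²⁵/(4π×(2.82×10¹²)²) = 0.498 W m⁻².
Energy balance: absorbed = emitted ⇒ πR²·S(1−A) = 4πR²·σT_eq⁴, so T_eq⁴ = S(1−A)/(4σ).
T_eq = [0.498 × 0.70 / (4 × 5.67×10⁻⁸)]^(1/4) = (1.54×10⁶)^(1/4) = 35.2 K.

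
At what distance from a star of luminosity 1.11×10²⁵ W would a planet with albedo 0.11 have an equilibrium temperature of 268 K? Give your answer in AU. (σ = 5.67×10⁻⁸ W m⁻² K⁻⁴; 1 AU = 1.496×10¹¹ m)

d ≈ 0.173 AU

From T_eq⁴ = L(1−A)/(16πσd²): d = √[L(1−A)/(16πσT_eq⁴)].
d = √[1.11×10²⁵ × 0.89 / (16π × 5.67×10⁻⁸ × (268)⁴)] = 2.59×10¹⁰ m = 0.173 AU.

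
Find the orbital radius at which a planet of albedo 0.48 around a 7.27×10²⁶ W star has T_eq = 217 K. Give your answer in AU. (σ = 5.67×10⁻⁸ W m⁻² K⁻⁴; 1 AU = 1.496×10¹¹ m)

From T_eq⁴ = L(1−A)/(16πσd²): d = √[L(1−A)/(16πσT_eq⁴)].
d = √[7.27×10²⁶ × 0.52 / (16π × 5.67×10⁻⁸ × (217)⁴)] = 2.45×10¹¹ m = 1.63 AU.

d ≈ 1.63 AU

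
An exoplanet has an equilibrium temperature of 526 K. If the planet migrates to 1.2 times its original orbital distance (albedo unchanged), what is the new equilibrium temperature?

T_eq ∝ L^(1/4) · d^(−1/2).
T′ = 526 / 1.2^(1/2) = 480 K.

T_eq ≈ 480 K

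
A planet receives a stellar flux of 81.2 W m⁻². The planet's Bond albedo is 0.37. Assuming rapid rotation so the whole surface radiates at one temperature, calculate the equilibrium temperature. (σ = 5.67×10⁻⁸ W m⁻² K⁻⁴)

T_eq ≈ 123 K

Energy balance: absorbed = emitted ⇒ πR²·S(1−A) = 4πR²·σT_eq⁴, so T_eq⁴ = S(1−A)/(4σ).
T_eq = [81.2 × 0.63 / (4 × 5.67×10⁻⁸)]^(1/4) = (2.26×10⁸)^(1/4) = 123 K.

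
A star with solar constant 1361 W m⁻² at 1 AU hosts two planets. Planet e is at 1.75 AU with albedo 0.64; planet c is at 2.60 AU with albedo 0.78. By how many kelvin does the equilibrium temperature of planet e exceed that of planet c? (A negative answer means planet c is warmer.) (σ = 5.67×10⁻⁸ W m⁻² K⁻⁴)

ΔT ≈ 44.8 K

T_eq = [S₀(1−A)/(4σd²)]^(1/4), so T ∝ (1−A)^(1/4) / √d.
T₁ = [1361×0.36/(4×5.67×10⁻⁸×1.75²)]^(1/4) = 162.97 K.
T₂ = [1361×0.22/(4×5.67×10⁻⁸×2.60²)]^(1/4) = 118.22 K.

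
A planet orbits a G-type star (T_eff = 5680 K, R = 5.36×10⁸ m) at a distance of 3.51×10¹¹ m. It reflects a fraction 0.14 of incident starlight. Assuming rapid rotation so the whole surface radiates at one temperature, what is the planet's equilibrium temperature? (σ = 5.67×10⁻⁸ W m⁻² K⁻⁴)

T_eq ≈ 151 K

L = 4πR_⋆²σT_⋆⁴ = 4π(5.36×10⁸)² × 5.67×10⁻⁸ × (5680)⁴ = 2.13×10²⁶ W.
S = L/(4πd²) = 138 W m⁻².
Energy balance: absorbed = emitted ⇒ πR²·S(1−A) = 4πR²·σT_eq⁴, so T_eq⁴ = S(1−A)/(4σ).
T_eq = [138 × 0.86 / (4 × 5.67×10⁻⁸)]^(1/4) = (5.22×10⁸)^(1/4) = 151 K.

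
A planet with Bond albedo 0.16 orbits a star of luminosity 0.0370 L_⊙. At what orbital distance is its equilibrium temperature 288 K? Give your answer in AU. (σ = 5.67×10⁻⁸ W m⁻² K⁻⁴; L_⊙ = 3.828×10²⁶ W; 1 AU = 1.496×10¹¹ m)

d ≈ 0.165 AU

L = 0.0370 × 3.828×10²⁶ = 1.42×10²⁵ W.
From T_eq⁴ = L(1−A)/(16πσd²): d = √[L(1−A)/(16πσT_eq⁴)].
d = √[1.42×10²⁵ × 0.84 / (16π × 5.67×10⁻⁸ × (288)⁴)] = 2.46×10¹⁰ m = 0.165 AU.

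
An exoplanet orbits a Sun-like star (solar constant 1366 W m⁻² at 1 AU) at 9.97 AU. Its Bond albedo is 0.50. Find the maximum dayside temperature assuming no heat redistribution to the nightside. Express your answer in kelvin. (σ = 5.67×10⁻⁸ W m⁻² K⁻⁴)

Flux at 9.97 AU: S = 1366/9.97² = 13.7 W m⁻².
With no redistribution each surface element balances locally: S(1−A) = σT⁴.
T = [13.7 × 0.50 / 5.67×10⁻⁸]^(1/4) = (1.21×10⁸)^(1/4) = 105 K.

T_ss ≈ 105 K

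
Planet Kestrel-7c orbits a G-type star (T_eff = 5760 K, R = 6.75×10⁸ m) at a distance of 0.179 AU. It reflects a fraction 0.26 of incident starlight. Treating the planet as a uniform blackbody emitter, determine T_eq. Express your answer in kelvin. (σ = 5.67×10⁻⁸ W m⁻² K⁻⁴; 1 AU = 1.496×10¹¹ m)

d = 0.179 AU = 2.68×10¹⁰ m.
L = 4πR_⋆²σT_⋆⁴ = 4π(6.75×10⁸)² × 5.67×10⁻⁸ × (5760)⁴ = 3.57×10²⁶ W.
S = L/(4πd²) = 3.97×10⁴ W m⁻².
Energy balance: absorbed = emitted ⇒ πR²·S(1−A) = 4πR²·σT_eq⁴, so T_eq⁴ = S(1−A)/(4σ).
T_eq = [3.97×10⁴ × 0.74 / (4 × 5.67×10⁻⁸)]^(1/4) = (1.29×10¹¹)^(1/4) = 600 K.

T_eq ≈ 600 K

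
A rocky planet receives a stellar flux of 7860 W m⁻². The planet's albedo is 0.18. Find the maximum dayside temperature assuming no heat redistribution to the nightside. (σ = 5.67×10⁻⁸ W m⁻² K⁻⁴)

With no redistribution each surface element balances locally: S(1−A) = σT⁴.
T = [7860 × 0.82 / 5.67×10⁻⁸]^(1/4) = (1.14×10¹¹)^(1/4) = 581 K.

T_ss ≈ 581 K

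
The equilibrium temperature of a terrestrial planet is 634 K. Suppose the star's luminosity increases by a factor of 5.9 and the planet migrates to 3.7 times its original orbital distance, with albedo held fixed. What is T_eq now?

T_eq ≈ 514 K

T_eq ∝ L^(1/4) · d^(−1/2).
T′ = 634 × 5.9^(1/4) / 3.7^(1/2) = 514 K.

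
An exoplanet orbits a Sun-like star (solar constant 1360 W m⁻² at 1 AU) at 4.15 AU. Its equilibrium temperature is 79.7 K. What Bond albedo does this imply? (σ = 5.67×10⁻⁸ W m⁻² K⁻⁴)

Flux at 4.15 AU: S = 1360/4.15² = 79.0 W m⁻².
From T_eq⁴ = S(1−A)/(4σ): 1−A = 4σT_eq⁴/S.
1−A = 4 × 5.67×10⁻⁸ × (79.7)⁴ / 79.0 = 0.116.

A ≈ 0.88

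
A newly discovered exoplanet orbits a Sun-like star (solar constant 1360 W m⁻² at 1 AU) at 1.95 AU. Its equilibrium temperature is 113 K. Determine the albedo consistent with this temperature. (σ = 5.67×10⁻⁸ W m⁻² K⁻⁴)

Flux at 1.95 AU: S = 1360/1.95² = 358 W m⁻².
From T_eq⁴ = S(1−A)/(4σ): 1−A = 4σT_eq⁴/S.
1−A = 4 × 5.67×10⁻⁸ × (113)⁴ / 358 = 0.103.

A ≈ 0.90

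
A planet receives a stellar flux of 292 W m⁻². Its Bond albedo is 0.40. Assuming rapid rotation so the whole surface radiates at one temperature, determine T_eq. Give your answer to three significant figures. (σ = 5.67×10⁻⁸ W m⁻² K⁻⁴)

Energy balance: absorbed = emitted ⇒ πR²·S(1−A) = 4πR²·σT_eq⁴, so T_eq⁴ = S(1−A)/(4σ).
T_eq = [292 × 0.60 / (4 × 5.67×10⁻⁸)]^(1/4) = (7.72×10⁸)^(1/4) = 167 K.

T_eq ≈ 167 K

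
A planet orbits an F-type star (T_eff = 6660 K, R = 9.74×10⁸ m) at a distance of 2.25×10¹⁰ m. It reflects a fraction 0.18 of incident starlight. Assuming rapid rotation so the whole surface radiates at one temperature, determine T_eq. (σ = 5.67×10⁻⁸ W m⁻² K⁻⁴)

L = 4πR_⋆²σT_⋆⁴ = 4π(9.74×10⁸)² × 5.67×10⁻⁸ × (6660)⁴ = 1.33×10²⁷ W.
S = L/(4πd²) = 2.09×10⁵ W m⁻².
Energy balance: absorbed = emitted ⇒ πR²·S(1−A) = 4πR²·σT_eq⁴, so T_eq⁴ = S(1−A)/(4σ).
T_eq = [2.09×10⁵ × 0.82 / (4 × 5.67×10⁻⁸)]^(1/4) = (7.56×10¹¹)^(1/4) = 932 K.

T_eq ≈ 932 K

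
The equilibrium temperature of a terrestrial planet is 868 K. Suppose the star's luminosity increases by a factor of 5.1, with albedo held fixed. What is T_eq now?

T_eq ≈ 1300 K

T_eq ∝ L^(1/4) · d^(−1/2).
T′ = 868 × 5.1^(1/4) = 1300 K.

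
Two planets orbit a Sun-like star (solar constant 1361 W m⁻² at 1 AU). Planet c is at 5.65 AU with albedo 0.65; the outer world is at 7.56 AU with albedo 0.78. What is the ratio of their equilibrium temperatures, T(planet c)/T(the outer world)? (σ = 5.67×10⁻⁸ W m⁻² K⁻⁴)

T_eq = [S₀(1−A)/(4σd²)]^(1/4), so T ∝ (1−A)^(1/4) / √d.
T₁ = [1361×0.35/(4×5.67×10⁻⁸×5.65²)]^(1/4) = 90.06 K.
T₂ = [1361×0.22/(4×5.67×10⁻⁸×7.56²)]^(1/4) = 69.33 K.

T₁/T₂ ≈ 1.299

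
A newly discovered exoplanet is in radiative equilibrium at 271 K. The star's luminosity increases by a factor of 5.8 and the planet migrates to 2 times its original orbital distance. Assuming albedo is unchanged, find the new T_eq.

T_eq ∝ L^(1/4) · d^(−1/2).
T′ = 271 × 5.8^(1/4) / 2^(1/2) = 297 K.

T_eq ≈ 297 K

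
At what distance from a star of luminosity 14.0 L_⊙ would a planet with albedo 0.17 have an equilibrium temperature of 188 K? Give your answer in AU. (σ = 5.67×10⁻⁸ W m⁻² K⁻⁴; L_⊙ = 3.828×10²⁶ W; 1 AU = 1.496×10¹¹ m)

L = 14.0 × 3.828×10²⁶ = 5.36×10²⁷ W.
From T_eq⁴ = L(1−A)/(16πσd²): d = √[L(1−A)/(16πσT_eq⁴)].
d = √[5.36×10²⁷ × 0.83 / (16π × 5.67×10⁻⁸ × (188)⁴)] = 1.12×10¹² m = 7.47 AU.

d ≈ 7.47 AU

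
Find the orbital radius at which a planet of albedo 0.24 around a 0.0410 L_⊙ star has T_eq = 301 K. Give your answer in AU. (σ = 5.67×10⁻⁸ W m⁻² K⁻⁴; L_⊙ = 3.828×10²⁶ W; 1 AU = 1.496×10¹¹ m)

d ≈ 0.151 AU

L = 0.0410 × 3.828×10²⁶ = 1.57×10²⁵ W.
From T_eq⁴ = L(1−A)/(16πσd²): d = √[L(1−A)/(16πσT_eq⁴)].
d = √[1.57×10²⁵ × 0.76 / (16π × 5.67×10⁻⁸ × (301)⁴)] = 2.26×10¹⁰ m = 0.151 AU.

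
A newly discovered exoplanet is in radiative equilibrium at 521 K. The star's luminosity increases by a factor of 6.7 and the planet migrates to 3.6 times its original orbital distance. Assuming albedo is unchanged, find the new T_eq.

T_eq ∝ L^(1/4) · d^(−1/2).
T′ = 521 × 6.7^(1/4) / 3.6^(1/2) = 442 K.

T_eq ≈ 442 K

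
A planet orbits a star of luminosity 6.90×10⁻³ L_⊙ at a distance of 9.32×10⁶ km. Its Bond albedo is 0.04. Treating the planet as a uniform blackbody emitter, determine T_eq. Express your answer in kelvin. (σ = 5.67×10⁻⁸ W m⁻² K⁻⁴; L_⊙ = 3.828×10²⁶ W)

d = 9.32×10⁶ km = 9.32×10⁹ m.
L = 6.90×10⁻³ × 3.828×10²⁶ = 2.64×10²⁴ W.
Flux: S = L/(4πd²) = 2.64×10²⁴/(4π×(9.32×10⁹)²) = 2420 W m⁻².
Energy balance: absorbed = emitted ⇒ πR²·S(1−A) = 4πR²·σT_eq⁴, so T_eq⁴ = S(1−A)/(4σ).
T_eq = [2420 × 0.96 / (4 × 5.67×10⁻⁸)]^(1/4) = (1.02×10¹⁰)^(1/4) = 318 K.

T_eq ≈ 318 K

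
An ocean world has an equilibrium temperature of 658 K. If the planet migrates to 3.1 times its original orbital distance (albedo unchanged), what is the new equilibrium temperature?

T_eq ∝ L^(1/4) · d^(−1/2).
T′ = 658 / 3.1^(1/2) = 374 K.

T_eq ≈ 374 K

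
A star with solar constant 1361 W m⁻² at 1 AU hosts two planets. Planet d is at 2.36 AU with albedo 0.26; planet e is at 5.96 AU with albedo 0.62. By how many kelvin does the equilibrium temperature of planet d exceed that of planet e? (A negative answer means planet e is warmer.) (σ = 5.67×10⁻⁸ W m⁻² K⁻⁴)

ΔT ≈ 78.5 K

T_eq = [S₀(1−A)/(4σd²)]^(1/4), so T ∝ (1−A)^(1/4) / √d.
T₁ = [1361×0.74/(4×5.67×10⁻⁸×2.36²)]^(1/4) = 168.04 K.
T₂ = [1361×0.38/(4×5.67×10⁻⁸×5.96²)]^(1/4) = 89.51 K.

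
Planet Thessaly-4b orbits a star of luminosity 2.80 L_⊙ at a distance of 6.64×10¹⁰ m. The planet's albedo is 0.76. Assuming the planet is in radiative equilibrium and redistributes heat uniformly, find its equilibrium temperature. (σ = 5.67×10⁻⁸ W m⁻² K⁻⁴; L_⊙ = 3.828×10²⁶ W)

L = 2.80 × 3.828×10²⁶ = 1.07×10²⁷ W.
Flux: S = L/(4πd²) = 1.07×10²⁷/(4π×(6.64×10¹⁰)²) = 1.93×10⁴ W m⁻².
Energy balance: absorbed = emitted ⇒ πR²·S(1−A) = 4πR²·σT_eq⁴, so T_eq⁴ = S(1−A)/(4σ).
T_eq = [1.93×10⁴ × 0.24 / (4 × 5.67×10⁻⁸)]^(1/4) = (2.05×10¹⁰)^(1/4) = 378 K.

T_eq ≈ 378 K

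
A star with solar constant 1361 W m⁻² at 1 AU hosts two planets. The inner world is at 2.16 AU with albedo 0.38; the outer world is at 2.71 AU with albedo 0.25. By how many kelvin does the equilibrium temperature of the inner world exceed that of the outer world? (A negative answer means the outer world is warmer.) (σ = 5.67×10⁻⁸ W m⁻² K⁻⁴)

ΔT ≈ 10.7 K

T_eq = [S₀(1−A)/(4σd²)]^(1/4), so T ∝ (1−A)^(1/4) / √d.
T₁ = [1361×0.62/(4×5.67×10⁻⁸×2.16²)]^(1/4) = 168.04 K.
T₂ = [1361×0.75/(4×5.67×10⁻⁸×2.71²)]^(1/4) = 157.34 K.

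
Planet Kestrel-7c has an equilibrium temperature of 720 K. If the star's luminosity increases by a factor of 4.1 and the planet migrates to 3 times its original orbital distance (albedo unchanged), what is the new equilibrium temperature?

T_eq ∝ L^(1/4) · d^(−1/2).
T′ = 720 × 4.1^(1/4) / 3^(1/2) = 592 K.

T_eq ≈ 592 K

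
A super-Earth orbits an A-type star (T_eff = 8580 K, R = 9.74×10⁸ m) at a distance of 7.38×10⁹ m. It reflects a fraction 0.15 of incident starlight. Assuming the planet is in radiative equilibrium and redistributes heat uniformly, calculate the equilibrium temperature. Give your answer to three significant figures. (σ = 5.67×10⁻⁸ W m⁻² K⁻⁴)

L = 4πR_⋆²σT_⋆⁴ = 4π(9.74×10⁸)² × 5.67×10⁻⁸ × (8580)⁴ = 3.66×10²⁷ W.
S = L/(4πd²) = 5.35×10⁶ W m⁻².
Energy balance: absorbed = emitted ⇒ πR²·S(1−A) = 4πR²·σT_eq⁴, so T_eq⁴ = S(1−A)/(4σ).
T_eq = [5.35×10⁶ × 0.85 / (4 × 5.67×10⁻⁸)]^(1/4) = (2.01×10¹³)^(1/4) = 2120 K.

T_eq ≈ 2120 K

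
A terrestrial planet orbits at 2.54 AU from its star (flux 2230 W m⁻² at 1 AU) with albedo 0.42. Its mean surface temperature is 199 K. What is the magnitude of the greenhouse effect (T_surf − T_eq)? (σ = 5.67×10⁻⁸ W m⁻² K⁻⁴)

ΔT ≈ 26.6 K

S = 2230/2.54² = 345.7 W m⁻².
T_eq = [S(1−A)/(4σ)]^(1/4) = [345.7×0.58/(4×5.67×10⁻⁸)]^(1/4) = 172.4 K.
ΔT = T_surf − T_eq = 199 − 172.4.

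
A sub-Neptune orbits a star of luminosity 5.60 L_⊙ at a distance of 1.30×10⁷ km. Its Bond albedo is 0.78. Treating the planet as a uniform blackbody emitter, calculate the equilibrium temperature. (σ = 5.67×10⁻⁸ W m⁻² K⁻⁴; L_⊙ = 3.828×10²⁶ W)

T_eq ≈ 995 K

d = 1.30×10⁷ km = 1.30×10¹⁰ m.
L = 5.60 × 3.828×10²⁶ = 2.14×10²⁷ W.
Flux: S = L/(4πd²) = 2.14×10²⁷/(4π×(1.30×10¹⁰)²) = 1.01×10⁶ W m⁻².
Energy balance: absorbed = emitted ⇒ πR²·S(1−A) = 4πR²·σT_eq⁴, so T_eq⁴ = S(1−A)/(4σ).
T_eq = [1.01×10⁶ × 0.22 / (4 × 5.67×10⁻⁸)]^(1/4) = (9.79×10¹¹)^(1/4) = 995 K.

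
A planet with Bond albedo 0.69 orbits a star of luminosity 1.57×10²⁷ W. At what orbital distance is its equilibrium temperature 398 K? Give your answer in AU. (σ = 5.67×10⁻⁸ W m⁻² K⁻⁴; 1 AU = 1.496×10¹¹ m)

d ≈ 0.551 AU

From T_eq⁴ = L(1−A)/(16πσd²): d = √[L(1−A)/(16πσT_eq⁴)].
d = √[1.57×10²⁷ × 0.31 / (16π × 5.67×10⁻⁸ × (398)⁴)] = 8.25×10¹⁰ m = 0.551 AU.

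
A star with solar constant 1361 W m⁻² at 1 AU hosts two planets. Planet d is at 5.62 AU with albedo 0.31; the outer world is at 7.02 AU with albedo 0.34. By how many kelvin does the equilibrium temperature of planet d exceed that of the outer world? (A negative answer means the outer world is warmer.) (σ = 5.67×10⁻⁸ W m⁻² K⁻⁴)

ΔT ≈ 12.3 K

T_eq = [S₀(1−A)/(4σd²)]^(1/4), so T ∝ (1−A)^(1/4) / √d.
T₁ = [1361×0.69/(4×5.67×10⁻⁸×5.62²)]^(1/4) = 107.00 K.
T₂ = [1361×0.66/(4×5.67×10⁻⁸×7.02²)]^(1/4) = 94.68 K.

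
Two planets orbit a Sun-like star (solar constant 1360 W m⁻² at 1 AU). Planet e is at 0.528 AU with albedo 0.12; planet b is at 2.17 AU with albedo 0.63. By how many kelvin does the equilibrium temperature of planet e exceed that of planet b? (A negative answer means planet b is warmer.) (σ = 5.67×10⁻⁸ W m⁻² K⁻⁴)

ΔT ≈ 223.6 K

T_eq = [S₀(1−A)/(4σd²)]^(1/4), so T ∝ (1−A)^(1/4) / √d.
T₁ = [1360×0.88/(4×5.67×10⁻⁸×0.528²)]^(1/4) = 370.92 K.
T₂ = [1360×0.37/(4×5.67×10⁻⁸×2.17²)]^(1/4) = 147.33 K.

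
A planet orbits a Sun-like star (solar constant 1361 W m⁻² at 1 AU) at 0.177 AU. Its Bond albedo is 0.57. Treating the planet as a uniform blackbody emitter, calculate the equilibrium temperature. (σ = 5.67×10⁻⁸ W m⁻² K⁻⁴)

T_eq ≈ 536 K

Flux at 0.177 AU: S = 1361/0.177² = 4.34×10⁴ W m⁻².
Energy balance: absorbed = emitted ⇒ πR²·S(1−A) = 4πR²·σT_eq⁴, so T_eq⁴ = S(1−A)/(4σ).
T_eq = [4.34×10⁴ × 0.43 / (4 × 5.67×10⁻⁸)]^(1/4) = (8.24×10¹⁰)^(1/4) = 536 K.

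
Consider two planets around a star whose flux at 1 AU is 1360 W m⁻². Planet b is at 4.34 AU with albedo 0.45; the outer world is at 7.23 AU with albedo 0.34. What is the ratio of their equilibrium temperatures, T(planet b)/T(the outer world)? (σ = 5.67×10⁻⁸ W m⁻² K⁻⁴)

T_eq = [S₀(1−A)/(4σd²)]^(1/4), so T ∝ (1−A)^(1/4) / √d.
T₁ = [1360×0.55/(4×5.67×10⁻⁸×4.34²)]^(1/4) = 115.03 K.
T₂ = [1360×0.66/(4×5.67×10⁻⁸×7.23²)]^(1/4) = 93.28 K.

T₁/T₂ ≈ 1.233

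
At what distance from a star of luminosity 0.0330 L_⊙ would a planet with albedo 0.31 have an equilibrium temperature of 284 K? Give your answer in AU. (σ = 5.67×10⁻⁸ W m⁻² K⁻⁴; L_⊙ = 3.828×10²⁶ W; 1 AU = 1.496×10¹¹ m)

d ≈ 0.145 AU

L = 0.0330 × 3.828×10²⁶ = 1.26×10²⁵ W.
From T_eq⁴ = L(1−A)/(16πσd²): d = √[L(1−A)/(16πσT_eq⁴)].
d = √[1.26×10²⁵ × 0.69 / (16π × 5.67×10⁻⁸ × (284)⁴)] = 2.17×10¹⁰ m = 0.145 AU.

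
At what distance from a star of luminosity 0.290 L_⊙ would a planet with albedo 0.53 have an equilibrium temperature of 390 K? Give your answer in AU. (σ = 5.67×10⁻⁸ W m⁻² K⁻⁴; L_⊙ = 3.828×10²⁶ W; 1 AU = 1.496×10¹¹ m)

d ≈ 0.188 AU

L = 0.290 × 3.828×10²⁶ = 1.11×10²⁶ W.
From T_eq⁴ = L(1−A)/(16πσd²): d = √[L(1−A)/(16πσT_eq⁴)].
d = √[1.11×10²⁶ × 0.47 / (16π × 5.67×10⁻⁸ × (390)⁴)] = 2.81×10¹⁰ m = 0.188 AU.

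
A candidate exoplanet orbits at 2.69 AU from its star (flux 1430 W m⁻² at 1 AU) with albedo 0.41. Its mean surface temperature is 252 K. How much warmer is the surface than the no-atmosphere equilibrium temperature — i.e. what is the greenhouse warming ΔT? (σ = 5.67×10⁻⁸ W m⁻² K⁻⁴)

S = 1430/2.69² = 197.6 W m⁻².
T_eq = [S(1−A)/(4σ)]^(1/4) = [197.6×0.59/(4×5.67×10⁻⁸)]^(1/4) = 150.6 K.
ΔT = T_surf − T_eq = 252 − 150.6.

ΔT ≈ 101.4 K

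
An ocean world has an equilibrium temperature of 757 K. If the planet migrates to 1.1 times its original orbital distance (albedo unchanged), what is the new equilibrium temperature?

T_eq ≈ 722 K

T_eq ∝ L^(1/4) · d^(−1/2).
T′ = 757 / 1.1^(1/2) = 722 K.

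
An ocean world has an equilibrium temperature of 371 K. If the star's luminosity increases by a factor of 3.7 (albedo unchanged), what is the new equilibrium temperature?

T_eq ≈ 515 K

T_eq ∝ L^(1/4) · d^(−1/2).
T′ = 371 × 3.7^(1/4) = 515 K.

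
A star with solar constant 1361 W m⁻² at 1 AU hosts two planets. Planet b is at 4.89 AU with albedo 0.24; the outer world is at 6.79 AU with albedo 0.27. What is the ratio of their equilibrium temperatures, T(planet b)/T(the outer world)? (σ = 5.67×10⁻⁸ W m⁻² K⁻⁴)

T_eq = [S₀(1−A)/(4σd²)]^(1/4), so T ∝ (1−A)^(1/4) / √d.
T₁ = [1361×0.76/(4×5.67×10⁻⁸×4.89²)]^(1/4) = 117.52 K.
T₂ = [1361×0.73/(4×5.67×10⁻⁸×6.79²)]^(1/4) = 98.73 K.

T₁/T₂ ≈ 1.190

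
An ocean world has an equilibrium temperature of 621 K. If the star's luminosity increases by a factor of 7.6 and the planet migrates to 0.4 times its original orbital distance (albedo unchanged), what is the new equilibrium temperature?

T_eq ≈ 1630 K

T_eq ∝ L^(1/4) · d^(−1/2).
T′ = 621 × 7.6^(1/4) / 0.4^(1/2) = 1630 K.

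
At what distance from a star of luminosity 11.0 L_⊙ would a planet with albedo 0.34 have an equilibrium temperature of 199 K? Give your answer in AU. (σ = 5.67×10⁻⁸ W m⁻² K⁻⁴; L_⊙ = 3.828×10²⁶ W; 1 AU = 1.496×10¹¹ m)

d ≈ 5.27 AU

L = 11.0 × 3.828×10²⁶ = 4.21×10²⁷ W.
From T_eq⁴ = L(1−A)/(16πσd²): d = √[L(1−A)/(16πσT_eq⁴)].
d = √[4.21×10²⁷ × 0.66 / (16π × 5.67×10⁻⁸ × (199)⁴)] = 7.89×10¹¹ m = 5.27 AU.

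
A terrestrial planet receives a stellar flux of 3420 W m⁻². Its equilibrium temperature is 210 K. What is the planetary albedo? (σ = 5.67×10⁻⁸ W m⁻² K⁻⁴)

From T_eq⁴ = S(1−A)/(4σ): 1−A = 4σT_eq⁴/S.
1−A = 4 × 5.67×10⁻⁸ × (210)⁴ / 3420 = 0.129.

A ≈ 0.87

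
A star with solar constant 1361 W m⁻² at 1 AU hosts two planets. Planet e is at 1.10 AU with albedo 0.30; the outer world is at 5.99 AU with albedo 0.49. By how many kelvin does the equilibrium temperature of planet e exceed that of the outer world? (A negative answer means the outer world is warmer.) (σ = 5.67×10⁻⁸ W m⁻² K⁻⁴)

T_eq = [S₀(1−A)/(4σd²)]^(1/4), so T ∝ (1−A)^(1/4) / √d.
T₁ = [1361×0.70/(4×5.67×10⁻⁸×1.10²)]^(1/4) = 242.73 K.
T₂ = [1361×0.51/(4×5.67×10⁻⁸×5.99²)]^(1/4) = 96.10 K.

ΔT ≈ 146.6 K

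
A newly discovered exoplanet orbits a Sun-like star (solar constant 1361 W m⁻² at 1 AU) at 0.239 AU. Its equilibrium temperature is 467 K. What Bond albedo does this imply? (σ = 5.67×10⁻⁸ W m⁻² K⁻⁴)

A ≈ 0.55

Flux at 0.239 AU: S = 1361/0.239² = 2.38×10⁴ W m⁻².
From T_eq⁴ = S(1−A)/(4σ): 1−A = 4σT_eq⁴/S.
1−A = 4 × 5.67×10⁻⁸ × (467)⁴ / 2.38×10⁴ = 0.453.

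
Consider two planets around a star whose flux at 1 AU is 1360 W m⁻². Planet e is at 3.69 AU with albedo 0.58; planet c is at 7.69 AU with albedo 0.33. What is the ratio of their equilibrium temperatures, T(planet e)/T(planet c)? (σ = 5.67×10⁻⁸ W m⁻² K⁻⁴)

T_eq = [S₀(1−A)/(4σd²)]^(1/4), so T ∝ (1−A)^(1/4) / √d.
T₁ = [1360×0.42/(4×5.67×10⁻⁸×3.69²)]^(1/4) = 116.62 K.
T₂ = [1360×0.67/(4×5.67×10⁻⁸×7.69²)]^(1/4) = 90.79 K.

T₁/T₂ ≈ 1.285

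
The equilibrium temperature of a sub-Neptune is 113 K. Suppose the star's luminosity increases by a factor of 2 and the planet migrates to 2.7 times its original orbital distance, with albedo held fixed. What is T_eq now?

T_eq ≈ 81.8 K

T_eq ∝ L^(1/4) · d^(−1/2).
T′ = 113 × 2^(1/4) / 2.7^(1/2) = 81.8 K.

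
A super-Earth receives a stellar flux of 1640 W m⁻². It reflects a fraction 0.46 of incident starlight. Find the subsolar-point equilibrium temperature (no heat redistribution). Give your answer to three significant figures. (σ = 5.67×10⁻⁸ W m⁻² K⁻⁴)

T_ss ≈ 354 K

At the subsolar point the surface absorbs S(1−A) and emits σT⁴ per unit area — no factor of 4, since only the local patch is in balance.
T = [1640 × 0.54 / 5.67×10⁻⁸]^(1/4) = (1.56×10¹⁰)^(1/4) = 354 K.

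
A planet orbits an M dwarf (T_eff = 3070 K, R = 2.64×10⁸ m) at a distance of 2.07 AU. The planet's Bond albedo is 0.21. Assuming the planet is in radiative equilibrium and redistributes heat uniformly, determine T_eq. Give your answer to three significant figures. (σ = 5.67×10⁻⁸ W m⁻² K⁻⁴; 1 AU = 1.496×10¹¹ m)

d = 2.07 AU = 3.10×10¹¹ m.
L = 4πR_⋆²σT_⋆⁴ = 4π(2.64×10⁸)² × 5.67×10⁻⁸ × (3070)⁴ = 4.41×10²⁴ W.
S = L/(4πd²) = 3.66 W m⁻².
Energy balance: absorbed = emitted ⇒ πR²·S(1−A) = 4πR²·σT_eq⁴, so T_eq⁴ = S(1−A)/(4σ).
T_eq = [3.66 × 0.79 / (4 × 5.67×10⁻⁸)]^(1/4) = (1.28×10⁷)^(1/4) = 59.8 K.

T_eq ≈ 59.8 K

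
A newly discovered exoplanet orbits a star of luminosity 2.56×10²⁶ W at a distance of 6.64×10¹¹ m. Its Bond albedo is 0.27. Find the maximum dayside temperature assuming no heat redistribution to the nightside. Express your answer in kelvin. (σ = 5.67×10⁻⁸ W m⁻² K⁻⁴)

T_ss ≈ 156 K

Flux: S = L/(4πd²) = 2.56×10²⁶/(4π×(6.64×10¹¹)²) = 46.2 W m⁻².
With no redistribution each surface element balances locally: S(1−A) = σT⁴.
T = [46.2 × 0.73 / 5.67×10⁻⁸]^(1/4) = (5.95×10⁸)^(1/4) = 156 K.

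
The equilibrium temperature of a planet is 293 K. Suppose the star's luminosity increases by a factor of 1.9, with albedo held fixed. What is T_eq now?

T_eq ∝ L^(1/4) · d^(−1/2).
T′ = 293 × 1.9^(1/4) = 344 K.

T_eq ≈ 344 K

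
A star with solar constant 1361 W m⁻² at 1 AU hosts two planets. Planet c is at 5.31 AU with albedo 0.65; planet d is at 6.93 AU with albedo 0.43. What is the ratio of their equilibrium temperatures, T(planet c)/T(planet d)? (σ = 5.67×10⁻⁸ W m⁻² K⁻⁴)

T₁/T₂ ≈ 1.011

T_eq = [S₀(1−A)/(4σd²)]^(1/4), so T ∝ (1−A)^(1/4) / √d.
T₁ = [1361×0.35/(4×5.67×10⁻⁸×5.31²)]^(1/4) = 92.90 K.
T₂ = [1361×0.57/(4×5.67×10⁻⁸×6.93²)]^(1/4) = 91.87 K.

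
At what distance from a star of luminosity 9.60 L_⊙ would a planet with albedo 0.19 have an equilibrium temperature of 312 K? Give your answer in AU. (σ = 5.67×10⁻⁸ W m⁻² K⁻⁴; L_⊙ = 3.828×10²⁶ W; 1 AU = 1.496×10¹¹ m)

L = 9.60 × 3.828×10²⁶ = 3.67×10²⁷ W.
From T_eq⁴ = L(1−A)/(16πσd²): d = √[L(1−A)/(16πσT_eq⁴)].
d = √[3.67×10²⁷ × 0.81 / (16π × 5.67×10⁻⁸ × (312)⁴)] = 3.32×10¹¹ m = 2.22 AU.

d ≈ 2.22 AU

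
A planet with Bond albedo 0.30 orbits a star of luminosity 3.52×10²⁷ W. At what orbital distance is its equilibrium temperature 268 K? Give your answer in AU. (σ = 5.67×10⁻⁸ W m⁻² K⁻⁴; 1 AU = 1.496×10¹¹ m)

d ≈ 2.74 AU

From T_eq⁴ = L(1−A)/(16πσd²): d = √[L(1−A)/(16πσT_eq⁴)].
d = √[3.52×10²⁷ × 0.70 / (16π × 5.67×10⁻⁸ × (268)⁴)] = 4.09×10¹¹ m = 2.74 AU.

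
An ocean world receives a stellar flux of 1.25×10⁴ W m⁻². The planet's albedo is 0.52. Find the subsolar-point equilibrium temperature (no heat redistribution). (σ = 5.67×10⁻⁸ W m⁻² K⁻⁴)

T_ss ≈ 570 K

At the subsolar point the surface absorbs S(1−A) and emits σT⁴ per unit area — no factor of 4, since only the local patch is in balance.
T = [1.25×10⁴ × 0.48 / 5.67×10⁻⁸]^(1/4) = (1.06×10¹¹)^(1/4) = 570 K.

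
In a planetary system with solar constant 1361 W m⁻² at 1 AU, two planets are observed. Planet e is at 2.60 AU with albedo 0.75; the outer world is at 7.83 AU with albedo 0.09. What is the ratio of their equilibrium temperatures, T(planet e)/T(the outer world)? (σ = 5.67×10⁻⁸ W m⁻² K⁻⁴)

T_eq = [S₀(1−A)/(4σd²)]^(1/4), so T ∝ (1−A)^(1/4) / √d.
T₁ = [1361×0.25/(4×5.67×10⁻⁸×2.60²)]^(1/4) = 122.05 K.
T₂ = [1361×0.91/(4×5.67×10⁻⁸×7.83²)]^(1/4) = 97.15 K.

T₁/T₂ ≈ 1.256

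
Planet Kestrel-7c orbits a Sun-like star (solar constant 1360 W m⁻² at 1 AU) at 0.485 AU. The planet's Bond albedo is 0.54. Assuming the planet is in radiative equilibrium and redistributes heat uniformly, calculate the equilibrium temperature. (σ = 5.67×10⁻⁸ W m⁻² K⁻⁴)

Flux at 0.485 AU: S = 1360/0.485² = 5780 W m⁻².
Energy balance: absorbed = emitted ⇒ πR²·S(1−A) = 4πR²·σT_eq⁴, so T_eq⁴ = S(1−A)/(4σ).
T_eq = [5780 × 0.46 / (4 × 5.67×10⁻⁸)]^(1/4) = (1.17×10¹⁰)^(1/4) = 329 K.

T_eq ≈ 329 K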